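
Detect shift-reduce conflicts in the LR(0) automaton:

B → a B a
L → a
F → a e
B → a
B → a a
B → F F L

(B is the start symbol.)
Augment with B' → B and build the canonical LR(0) collection (I0 = CLOSURE({[B' → . B]}), then GOTO on every symbol after a dot until no new states appear). It has 12 states:
  I0: { [B → . F F L], [B → . a B a], [B → . a a], [B → . a], [B' → . B], [F → . a e] }  — shift
  I1: { [B' → B .] }  — accept
  I2: { [B → F . F L], [F → . a e] }  — shift
  I3: { [B → . F F L], [B → . a B a], [B → . a a], [B → . a], [B → a . B a], [B → a . a], [B → a .], [F → . a e], [F → a . e] }  — shift, reduce
  I4: { [B → a B . a] }  — shift
  I5: { [B → . F F L], [B → . a B a], [B → . a a], [B → . a], [B → a . B a], [B → a . a], [B → a .], [B → a a .], [F → . a e], [F → a . e] }  — shift, 2 reduces
  I6: { [F → a e .] }  — reduce
  I7: { [B → a B a .] }  — reduce
  I8: { [B → F F . L], [L → . a] }  — shift
  I9: { [F → a . e] }  — shift
  I10: { [B → F F L .] }  — reduce
  I11: { [L → a .] }  — reduce

I3 contains reduce item [B → a .] and shift items [B → . a], [B → . a B a], [B → . a a], [B → a . a], [F → . a e], [F → a . e] — shift-reduce conflict.
I5 contains reduce items [B → a .], [B → a a .] and shift items [B → . a], [B → . a B a], [B → . a a], [B → a . a], [F → . a e], [F → a . e] — shift-reduce conflict.

Answer: Yes — I3: [B → a .] vs [B → . a]; I5: [B → a .] vs [B → . a]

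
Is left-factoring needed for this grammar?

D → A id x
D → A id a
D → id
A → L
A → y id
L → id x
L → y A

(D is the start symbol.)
Left-factoring is needed when two productions for the same non-terminal
share a common prefix on the right-hand side.

Productions for D:
  D → A id x
  D → A id a
  D → id
Productions for A:
  A → L
  A → y id
Productions for L:
  L → id x
  L → y A

Found common prefix 'A id' in productions for D

Answer: Yes, D has productions with common prefix 'A id'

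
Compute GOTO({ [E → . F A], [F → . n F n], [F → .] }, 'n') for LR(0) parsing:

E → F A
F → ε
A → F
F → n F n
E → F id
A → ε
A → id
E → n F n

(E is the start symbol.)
GOTO(I, 'n') = CLOSURE({ [A → αX.β] : [A → α.Xβ] ∈ I, X = 'n' })

Items with dot before 'n', with the dot advanced:
  [F → . n F n] → [F → n . F n]
Closure of the advanced items:
  [F → n . F n] has the dot before F: add [F → .], [F → . n F n]

GOTO = { [F → . n F n], [F → .], [F → n . F n] }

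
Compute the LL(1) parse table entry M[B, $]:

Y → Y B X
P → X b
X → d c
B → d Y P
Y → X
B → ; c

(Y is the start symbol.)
Empty (error entry)

To find M[B, $], we find productions for B where $ is in the predict set (PREDICT(N → α) = (FIRST(α) \ {ε}) ∪ (FOLLOW(N) if α ⇒* ε)).

B → d Y P: PREDICT = { 'd' }
B → ; c: PREDICT = { ';' }

M[B, $] is empty (no production applies)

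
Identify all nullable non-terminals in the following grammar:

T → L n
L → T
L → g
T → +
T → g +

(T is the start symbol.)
A non-terminal is nullable if it can derive ε (the empty string): either it has an ε-production, or it has a production whose right-hand side consists entirely of nullable non-terminals.

There are no ε-productions, so no non-terminal can derive ε.
No non-terminals are nullable.

Answer: None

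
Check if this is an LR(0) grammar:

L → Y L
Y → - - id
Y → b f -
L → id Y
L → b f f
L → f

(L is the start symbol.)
Yes, the grammar is LR(0)

Augment with L' → L and build the canonical LR(0) collection (I0 = CLOSURE({[L' → . L]}), then GOTO on every symbol after a dot until no new states appear). It has 16 states:
  I0: { [L → . Y L], [L → . b f f], [L → . f], [L → . id Y], [L' → . L], [Y → . - - id], [Y → . b f -] }  — shift
  I1: { [Y → - . - id] }  — shift
  I2: { [L' → L .] }  — accept
  I3: { [L → . Y L], [L → . b f f], [L → . f], [L → . id Y], [L → Y . L], [Y → . - - id], [Y → . b f -] }  — shift
  I4: { [L → b . f f], [Y → b . f -] }  — shift
  I5: { [L → f .] }  — reduce
  I6: { [L → id . Y], [Y → . - - id], [Y → . b f -] }  — shift
  I7: { [L → id Y .] }  — reduce
  I8: { [Y → b . f -] }  — shift
  I9: { [Y → b f . -] }  — shift
  I10: { [Y → b f - .] }  — reduce
  I11: { [L → b f . f], [Y → b f . -] }  — shift
  I12: { [L → b f f .] }  — reduce
  I13: { [L → Y L .] }  — reduce
  I14: { [Y → - - . id] }  — shift
  I15: { [Y → - - id .] }  — reduce

Every state is either a pure shift/goto state or contains exactly one complete item and nothing to shift — no conflicts. The grammar is LR(0).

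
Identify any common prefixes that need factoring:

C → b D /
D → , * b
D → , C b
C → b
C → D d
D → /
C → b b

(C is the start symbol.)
Left-factoring is needed when two productions for the same non-terminal
share a common prefix on the right-hand side.

Productions for C:
  C → b D /
  C → b
  C → D d
  C → b b
Productions for D:
  D → , * b
  D → , C b
  D → /

Found common prefix 'b' in productions for C
Found common prefix ',' in productions for D

Answer: Yes, C has productions with common prefix 'b'; D has productions with common prefix ','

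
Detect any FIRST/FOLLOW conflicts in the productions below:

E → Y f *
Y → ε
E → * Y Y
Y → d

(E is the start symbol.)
Yes. Y → d with FOLLOW(Y) on { 'd' }

A FIRST/FOLLOW conflict occurs when a non-terminal N has a nullable alternative N → β (β ⇒* ε) and another alternative N → α with FIRST(α) ∩ FOLLOW(N) ≠ ∅: on such a lookahead the parser cannot decide between expanding α and letting N vanish via β.

Nullable non-terminals: Y.

Y: nullable alternative(s) Y → ε; FOLLOW(Y) = { $, 'd', 'f' }
  Y → ε: FIRST \ {ε} = { } — this is the only nullable alternative, skip
  Y → d: FIRST \ {ε} = { 'd' } — overlaps FOLLOW(Y) on { 'd' }: CONFLICT

E has no nullable alternative, so no FIRST/FOLLOW check is needed there.

So the grammar has 1 FIRST/FOLLOW conflict (marked CONFLICT above).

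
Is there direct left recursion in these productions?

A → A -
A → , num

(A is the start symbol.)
Yes, A is left-recursive

Direct left recursion occurs when N → N α for some non-terminal N (the right-hand side begins with the left-hand side itself).

A → A -: LEFT RECURSIVE (starts with A)
A → , num: starts with ','

The grammar has direct left recursion on: A.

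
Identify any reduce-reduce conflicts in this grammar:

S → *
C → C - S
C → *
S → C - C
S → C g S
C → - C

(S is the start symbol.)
A reduce-reduce conflict occurs when an LR(0) state has two complete items [A → α .] and [B → β .] — both call for a reduction, and with no lookahead the parser cannot choose between them.

Augment with S' → S and build the canonical LR(0) collection (I0 = CLOSURE({[S' → . S]}), then GOTO on every symbol after a dot until no new states appear). It has 13 states:
  I0: { [C → . *], [C → . - C], [C → . C - S], [S → . *], [S → . C - C], [S → . C g S], [S' → . S] }  — shift
  I1: { [C → * .], [S → * .] }  — 2 reduces
  I2: { [C → - . C], [C → . *], [C → . - C], [C → . C - S] }  — shift
  I3: { [C → C . - S], [S → C . - C], [S → C . g S] }  — shift
  I4: { [S' → S .] }  — accept
  I5: { [C → . *], [C → . - C], [C → . C - S], [C → C - . S], [S → . *], [S → . C - C], [S → . C g S], [S → C - . C] }  — shift
  I6: { [C → . *], [C → . - C], [C → . C - S], [S → . *], [S → . C - C], [S → . C g S], [S → C g . S] }  — shift
  I7: { [S → C g S .] }  — reduce
  I8: { [C → C . - S], [S → C - C .], [S → C . - C], [S → C . g S] }  — shift, reduce
  I9: { [C → C - S .] }  — reduce
  I10: { [C → * .] }  — reduce
  I11: { [C → - C .], [C → C . - S] }  — shift, reduce
  I12: { [C → . *], [C → . - C], [C → . C - S], [C → C - . S], [S → . *], [S → . C - C], [S → . C g S] }  — shift

I1 contains complete items [C → * .], [S → * .] — reduce-reduce conflict.

Answer: Yes — I1: [C → * .] vs [S → * .]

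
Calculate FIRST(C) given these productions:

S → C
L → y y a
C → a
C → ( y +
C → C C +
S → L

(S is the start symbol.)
{ '(', 'a' }

From C → a:
  - a is a terminal: add 'a' and stop
From C → ( y +:
  - '(' is a terminal: add '(' and stop
From C → C C +:
  - C is the symbol being defined: contributes nothing new
    C is not nullable, so stop

Collecting: FIRST(C) = { '(', 'a' }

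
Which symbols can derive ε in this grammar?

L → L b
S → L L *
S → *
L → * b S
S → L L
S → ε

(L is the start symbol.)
{ 'S' }

ε-productions: S → ε
So S is immediately nullable.
No further non-terminal can be added: every production for the remaining non-terminals contains a terminal or a non-nullable non-terminal.
Nullable = { 'S' }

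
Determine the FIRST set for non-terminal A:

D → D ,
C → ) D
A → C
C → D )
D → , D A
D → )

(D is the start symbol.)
{ ')', ',' }

To compute FIRST(A), examine every production with A on the left-hand side, reading each right-hand side left to right until a non-nullable symbol is reached.

FIRST sets of the other non-terminals involved (by the same procedure, iterated to a fixed point):
  FIRST(C) = { ')', ',' }

From A → C:
  - C is a non-terminal: add FIRST(C) \ {ε} = { ')', ',' }
    C is not nullable, so stop

Collecting: FIRST(A) = { ')', ',' }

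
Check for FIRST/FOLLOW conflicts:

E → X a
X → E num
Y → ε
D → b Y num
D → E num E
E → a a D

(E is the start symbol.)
No FIRST/FOLLOW conflicts.

Nullable non-terminals: Y.
Y has a nullable alternative but only one production, so nothing to check.

D, E, X have no nullable alternative, so no FIRST/FOLLOW check is needed there.

No FIRST/FOLLOW conflicts found.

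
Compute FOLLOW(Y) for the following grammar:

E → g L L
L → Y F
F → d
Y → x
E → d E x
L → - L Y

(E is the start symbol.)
To compute FOLLOW(Y), find every occurrence of Y on a right-hand side N → α Y β: add FIRST(β) \ {ε}, and if β is empty or nullable also add FOLLOW(N). Iterate to a fixed point.

In L → Y F: Y is followed by F, add FIRST(F) \ {ε} = { 'd' }
In L → - L Y: Y is at the end, add FOLLOW(L)

The FOLLOW sets referred to above (computed the same way, to a fixed point):
  FOLLOW(L) = { $, '-', 'x' }

Taking the union: FOLLOW(Y) = { $, '-', 'd', 'x' }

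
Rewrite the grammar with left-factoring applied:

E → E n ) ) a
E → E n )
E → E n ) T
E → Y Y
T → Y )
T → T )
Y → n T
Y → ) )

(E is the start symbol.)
E → E n ) E'
E' → ) a
E' → ε
E' → T
E → Y Y
T → Y )
T → T )
Y → n T
Y → ) )

Left-factoring transforms A → αβ₁ | αβ₂ into A → αA' and A' → β₁ | β₂
(α is the longest common prefix among the alternatives). Repeat until
no nonterminal has two alternatives with a common prefix.

Round 1: E has alternatives sharing prefix 'E n )'. Introduce E': E → E n ) E'
  Add: E' → ) a
  Add: E' → ε
  Add: E' → T

No remaining common prefixes — done.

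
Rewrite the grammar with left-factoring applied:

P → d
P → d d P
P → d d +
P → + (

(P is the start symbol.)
Left-factoring transforms A → αβ₁ | αβ₂ into A → αA' and A' → β₁ | β₂
(α is the longest common prefix among the alternatives). Repeat until
no nonterminal has two alternatives with a common prefix.

Round 1: P has alternatives sharing prefix 'd'. Introduce P': P → d P'
  Add: P' → ε
  Add: P' → d P
  Add: P' → d +

Round 2: P' has alternatives sharing prefix 'd'. Introduce P'': P' → d P''
  Add: P'' → P
  Add: P'' → +

No remaining common prefixes — done.

Resulting grammar:
P → d P'
P' → ε
P' → d P''
P'' → P
P'' → +
P → + (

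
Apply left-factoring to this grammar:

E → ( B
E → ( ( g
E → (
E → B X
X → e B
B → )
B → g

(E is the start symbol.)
Left-factoring transforms A → αβ₁ | αβ₂ into A → αA' and A' → β₁ | β₂
(α is the longest common prefix among the alternatives). Repeat until
no nonterminal has two alternatives with a common prefix.

Round 1: E has alternatives sharing prefix '('. Introduce E': E → ( E'
  Add: E' → B
  Add: E' → ( g
  Add: E' → ε

No remaining common prefixes — done.

Resulting grammar:
E → ( E'
E' → B
E' → ( g
E' → ε
E → B X
X → e B
B → )
B → g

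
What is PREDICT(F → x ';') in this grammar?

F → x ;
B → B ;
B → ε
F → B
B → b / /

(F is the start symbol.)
PREDICT(F → x ';') = (FIRST(RHS) \ {ε}) ∪ (FOLLOW(F) if ε ∈ FIRST(RHS), i.e. RHS ⇒* ε)
FIRST(x ';') = { 'x' }
ε ∉ FIRST(x ';'), so FOLLOW(F) is not added.
PREDICT(F → x ';') = { 'x' }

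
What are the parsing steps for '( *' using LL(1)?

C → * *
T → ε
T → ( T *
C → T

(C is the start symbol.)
Stack is shown with the top on the left.

Stack    Input  Action
----------------------
C $      ( * $  output C → T
T $      ( * $  output T → ( T *
( T * $  ( * $  match '('
T * $    * $    output T → ε
* $      * $    match '*'
$        $      accept

The string is accepted.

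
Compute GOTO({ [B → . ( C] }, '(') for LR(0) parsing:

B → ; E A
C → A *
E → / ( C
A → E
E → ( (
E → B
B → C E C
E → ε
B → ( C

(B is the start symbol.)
GOTO(I, '(') = CLOSURE({ [A → αX.β] : [A → α.Xβ] ∈ I, X = '(' })

Items with dot before '(', with the dot advanced:
  [B → . ( C] → [B → ( . C]
Closure of the advanced items:
  [B → ( . C] has the dot before C: add [C → . A *]
  [C → . A *] has the dot before A: add [A → . E]
  [A → . E] has the dot before E: add [E → . / ( C], [E → . ( (], [E → . B], [E → .]
  [E → . B] has the dot before B: add [B → . ; E A], [B → . C E C], [B → . ( C]

GOTO = { [A → . E], [B → ( . C], [B → . ( C], [B → . ; E A], [B → . C E C], [C → . A *], [E → . ( (], [E → . / ( C], [E → . B], [E → .] }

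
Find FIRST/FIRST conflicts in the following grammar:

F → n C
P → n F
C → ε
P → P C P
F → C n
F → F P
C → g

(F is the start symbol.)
FIRST sets of the non-terminals at (or reachable through a nullable prefix from) the front of some alternative:
  FIRST(C) = { 'g', ε }
  FIRST(F) = { 'g', 'n' }
  FIRST(P) = { 'n' }

Productions for F:
  F → n C: FIRST = { 'n' }
  F → C n: FIRST = { 'g', 'n' }
  F → F P: FIRST = { 'g', 'n' }
Productions for P:
  P → n F: FIRST = { 'n' }
  P → P C P: FIRST = { 'n' }
Productions for C:
  C → ε: FIRST = { ε }
  C → g: FIRST = { 'g' }

Conflict for F: F → n C and F → C n
  Overlap: { 'n' }
Conflict for F: F → n C and F → F P
  Overlap: { 'n' }
Conflict for F: F → C n and F → F P
  Overlap: { 'g', 'n' }
Conflict for P: P → n F and P → P C P
  Overlap: { 'n' }

Answer: Yes. F → n C / F → C n on { 'n' }; F → n C / F → F P on { 'n' }; F → C n / F → F P on { 'g', 'n' }; P → n F / P → P C P on { 'n' }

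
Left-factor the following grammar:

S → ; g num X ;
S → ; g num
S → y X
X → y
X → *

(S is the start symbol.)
Left-factoring transforms A → αβ₁ | αβ₂ into A → αA' and A' → β₁ | β₂
(α is the longest common prefix among the alternatives). Repeat until
no nonterminal has two alternatives with a common prefix.

Round 1: S has alternatives sharing prefix '; g num'. Introduce S': S → ; g num S'
  Add: S' → X ;
  Add: S' → ε

No remaining common prefixes — done.

Resulting grammar:
S → ; g num S'
S' → X ;
S' → ε
S → y X
X → y
X → *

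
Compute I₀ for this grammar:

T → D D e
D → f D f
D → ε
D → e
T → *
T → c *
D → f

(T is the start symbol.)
{ [D → . e], [D → . f D f], [D → . f], [D → .], [T → . *], [T → . D D e], [T → . c *], [T' → . T] }

First, augment the grammar with T' → T
I₀ = CLOSURE({ [T' → . T] }):
  [T' → . T] has the dot before T: add [T → . D D e], [T → . *], [T → . c *]
  [T → . D D e] has the dot before D: add [D → . f D f], [D → .], [D → . e], [D → . f]
No further items can be added.

I₀ = { [D → . e], [D → . f D f], [D → . f], [D → .], [T → . *], [T → . D D e], [T → . c *], [T' → . T] }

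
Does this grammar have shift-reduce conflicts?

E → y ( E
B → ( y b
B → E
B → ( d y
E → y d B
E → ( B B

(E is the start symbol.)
Augment with E' → E and build the canonical LR(0) collection (I0 = CLOSURE({[E' → . E]}), then GOTO on every symbol after a dot until no new states appear). It has 16 states:
  I0: { [E → . ( B B], [E → . y ( E], [E → . y d B], [E' → . E] }  — shift
  I1: { [B → . ( d y], [B → . ( y b], [B → . E], [E → ( . B B], [E → . ( B B], [E → . y ( E], [E → . y d B] }  — shift
  I2: { [E' → E .] }  — accept
  I3: { [E → y . ( E], [E → y . d B] }  — shift
  I4: { [E → . ( B B], [E → . y ( E], [E → . y d B], [E → y ( . E] }  — shift
  I5: { [B → . ( d y], [B → . ( y b], [B → . E], [E → . ( B B], [E → . y ( E], [E → . y d B], [E → y d . B] }  — shift
  I6: { [B → ( . d y], [B → ( . y b], [B → . ( d y], [B → . ( y b], [B → . E], [E → ( . B B], [E → . ( B B], [E → . y ( E], [E → . y d B] }  — shift
  I7: { [E → y d B .] }  — reduce
  I8: { [B → E .] }  — reduce
  I9: { [B → . ( d y], [B → . ( y b], [B → . E], [E → ( B . B], [E → . ( B B], [E → . y ( E], [E → . y d B] }  — shift
  I10: { [B → ( d . y] }  — shift
  I11: { [B → ( y . b], [E → y . ( E], [E → y . d B] }  — shift
  I12: { [B → ( y b .] }  — reduce
  I13: { [B → ( d y .] }  — reduce
  I14: { [E → ( B B .] }  — reduce
  I15: { [E → y ( E .] }  — reduce

No state contains both a complete item and a shift item.

Answer: No shift-reduce conflicts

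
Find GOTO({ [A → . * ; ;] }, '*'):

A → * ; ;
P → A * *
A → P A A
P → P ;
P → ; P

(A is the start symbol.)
GOTO(I, '*') = CLOSURE({ [A → αX.β] : [A → α.Xβ] ∈ I, X = '*' })

Items with dot before '*', with the dot advanced:
  [A → . * ; ;] → [A → * . ; ;]
Closure adds nothing (no advanced item has the dot before a non-terminal).

GOTO = { [A → * . ; ;] }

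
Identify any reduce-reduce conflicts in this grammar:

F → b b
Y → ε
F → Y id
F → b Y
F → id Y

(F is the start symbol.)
No reduce-reduce conflicts

A reduce-reduce conflict occurs when an LR(0) state has two complete items [A → α .] and [B → β .] — both call for a reduction, and with no lookahead the parser cannot choose between them.

Augment with F' → F and build the canonical LR(0) collection (I0 = CLOSURE({[F' → . F]}), then GOTO on every symbol after a dot until no new states appear). It has 9 states:
  I0: { [F → . Y id], [F → . b Y], [F → . b b], [F → . id Y], [F' → . F], [Y → .] }  — shift, reduce
  I1: { [F' → F .] }  — accept
  I2: { [F → Y . id] }  — shift
  I3: { [F → b . Y], [F → b . b], [Y → .] }  — shift, reduce
  I4: { [F → id . Y], [Y → .] }  — reduce
  I5: { [F → id Y .] }  — reduce
  I6: { [F → b Y .] }  — reduce
  I7: { [F → b b .] }  — reduce
  I8: { [F → Y id .] }  — reduce

No state contains more than one complete item.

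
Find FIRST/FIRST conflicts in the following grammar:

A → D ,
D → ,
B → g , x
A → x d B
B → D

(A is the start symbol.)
No FIRST/FIRST conflicts.

FIRST sets of the non-terminals at (or reachable through a nullable prefix from) the front of some alternative:
  FIRST(D) = { ',' }

Productions for A:
  A → D ,: FIRST = { ',' }
  A → x d B: FIRST = { 'x' }
Productions for B:
  B → g , x: FIRST = { 'g' }
  B → D: FIRST = { ',' }
D has only one production, so no FIRST/FIRST conflict is possible there.

All alternatives of each non-terminal have pairwise disjoint FIRST sets.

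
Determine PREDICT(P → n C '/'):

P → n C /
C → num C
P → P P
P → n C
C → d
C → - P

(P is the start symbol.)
{ 'n' }

PREDICT(P → n C '/') = (FIRST(RHS) \ {ε}) ∪ (FOLLOW(P) if ε ∈ FIRST(RHS), i.e. RHS ⇒* ε)
FIRST(n C '/') = { 'n' }
ε ∉ FIRST(n C '/'), so FOLLOW(P) is not added.
PREDICT(P → n C '/') = { 'n' }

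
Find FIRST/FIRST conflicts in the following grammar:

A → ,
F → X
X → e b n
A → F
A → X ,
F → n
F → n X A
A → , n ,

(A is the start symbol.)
FIRST sets of the non-terminals at (or reachable through a nullable prefix from) the front of some alternative:
  FIRST(F) = { 'e', 'n' }
  FIRST(X) = { 'e' }

Productions for A:
  A → ,: FIRST = { ',' }
  A → F: FIRST = { 'e', 'n' }
  A → X ,: FIRST = { 'e' }
  A → , n ,: FIRST = { ',' }
Productions for F:
  F → X: FIRST = { 'e' }
  F → n: FIRST = { 'n' }
  F → n X A: FIRST = { 'n' }
X has only one production, so no FIRST/FIRST conflict is possible there.

Conflict for A: A → , and A → , n ,
  Overlap: { ',' }
Conflict for A: A → F and A → X ,
  Overlap: { 'e' }
Conflict for F: F → n and F → n X A
  Overlap: { 'n' }

Answer: Yes. A → ',' / A → ',' n ',' on { ',' }; A → F / A → X ',' on { 'e' }; F → n / F → n X A on { 'n' }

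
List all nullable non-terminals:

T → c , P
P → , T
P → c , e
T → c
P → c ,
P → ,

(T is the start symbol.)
A non-terminal is nullable if it can derive ε (the empty string): either it has an ε-production, or it has a production whose right-hand side consists entirely of nullable non-terminals.

There are no ε-productions, so no non-terminal can derive ε.
No non-terminals are nullable.

Answer: None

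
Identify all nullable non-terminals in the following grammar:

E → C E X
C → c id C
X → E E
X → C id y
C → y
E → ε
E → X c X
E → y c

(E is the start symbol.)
{ 'E', 'X' }

ε-productions: E → ε
So E is immediately nullable.
X → E E: every symbol on the right is nullable, so X is nullable too.
No further non-terminal can be added: every production for the remaining non-terminals contains a terminal or a non-nullable non-terminal.
Nullable = { 'E', 'X' }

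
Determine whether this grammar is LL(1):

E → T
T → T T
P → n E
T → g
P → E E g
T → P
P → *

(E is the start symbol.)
No. Predict set conflict for T: { 'g' }

A grammar is LL(1) if for each non-terminal N with multiple productions, the predict sets of those productions are pairwise disjoint, where PREDICT(N → α) = (FIRST(α) \ {ε}) ∪ (FOLLOW(N) if α ⇒* ε).

Relevant sets:
  FIRST(T) = { '*', 'g', 'n' }
  FIRST(P) = { '*', 'g', 'n' }
  FIRST(E) = { '*', 'g', 'n' }

For T:
  PREDICT(T → T T) = { '*', 'g', 'n' }
  PREDICT(T → g) = { 'g' }
  PREDICT(T → P) = { '*', 'g', 'n' }
For P:
  PREDICT(P → n E) = { 'n' }
  PREDICT(P → E E g) = { '*', 'g', 'n' }
  PREDICT(P → '*') = { '*' }
E has a single production, so nothing to check there.

Conflict found: Predict set conflict for T: { 'g' }
The grammar is NOT LL(1).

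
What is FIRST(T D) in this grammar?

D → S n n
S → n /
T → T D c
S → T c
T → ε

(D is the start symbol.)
{ 'c', 'n' }

FIRST sets of the non-terminals involved (from the grammar, by fixed-point iteration):
  FIRST(T) = { 'c', 'n', ε }
  FIRST(D) = { 'c', 'n' }

To compute FIRST(T D), process the symbols left to right:
Symbol T is a non-terminal. Add FIRST(T) \ {ε} = { 'c', 'n' }
T is nullable (ε ∈ FIRST(T)), continue to the next symbol.
Symbol D is a non-terminal. Add FIRST(D) \ {ε} = { 'c', 'n' }
D is not nullable (ε ∉ FIRST(D)), so stop here.
FIRST(T D) = { 'c', 'n' }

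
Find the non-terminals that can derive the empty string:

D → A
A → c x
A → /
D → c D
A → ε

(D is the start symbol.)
A non-terminal is nullable if it can derive ε (the empty string): either it has an ε-production, or it has a production whose right-hand side consists entirely of nullable non-terminals.

ε-productions: A → ε
So A is immediately nullable.
D → A: every symbol on the right is nullable, so D is nullable too.
Every non-terminal is now nullable.
Nullable = { 'A', 'D' }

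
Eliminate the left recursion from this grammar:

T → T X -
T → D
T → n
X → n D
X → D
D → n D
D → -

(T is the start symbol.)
T → D T'
T → n T'
T' → X - T'
T' → ε
X → n D
X → D
D → n D
D → -

T is directly left-recursive. The standard transformation for
  A → A α₁ | ... | A α_m | β₁ | ... | β_n
is
  A  → β₁ A' | ... | β_n A'
  A' → α₁ A' | ... | α_m A' | ε

T → D becomes T → D T'
T → n becomes T → n T'
T → T X - becomes T' → X - T'
Add T' → ε

Productions for other non-terminals are unchanged:
  X → n D
  X → D
  D → n D
  D → -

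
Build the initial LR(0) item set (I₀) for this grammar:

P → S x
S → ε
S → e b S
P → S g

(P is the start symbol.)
{ [P → . S g], [P → . S x], [P' → . P], [S → . e b S], [S → .] }

First, augment the grammar with P' → P
I₀ = CLOSURE({ [P' → . P] }):
  [P' → . P] has the dot before P: add [P → . S x], [P → . S g]
  [P → . S x] has the dot before S: add [S → .], [S → . e b S]
No further items can be added.

I₀ = { [P → . S g], [P → . S x], [P' → . P], [S → . e b S], [S → .] }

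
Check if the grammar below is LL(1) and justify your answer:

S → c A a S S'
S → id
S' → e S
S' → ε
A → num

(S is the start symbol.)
No. Predict set conflict for S': { 'e' }

Relevant sets:
  FOLLOW(S') = { $, 'e' }

For S:
  PREDICT(S → c A a S S') = { 'c' }
  PREDICT(S → id) = { 'id' }
For S':
  PREDICT(S' → e S) = { 'e' }
  PREDICT(S' → ε) = { $, 'e' }
A has a single production, so nothing to check there.

Conflict found: Predict set conflict for S': { 'e' }
The grammar is NOT LL(1).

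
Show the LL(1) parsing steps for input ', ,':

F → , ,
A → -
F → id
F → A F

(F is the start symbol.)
LL(1) parsing maintains a stack (initially the start symbol over $) and the input. At each step: if the stack top is a terminal, match it against the current input token; if it is a non-terminal N, replace it with the RHS of M[N, lookahead] (the unique production whose predict set contains the lookahead).

Stack is shown with the top on the left.

Stack  Input  Action
--------------------
F $    , , $  output F → , ,
, , $  , , $  match ','
, $    , $    match ','
$      $      accept

The string is accepted.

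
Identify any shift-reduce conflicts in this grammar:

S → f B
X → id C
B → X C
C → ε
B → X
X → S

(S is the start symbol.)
A shift-reduce conflict occurs when an LR(0) state has both:
  - a complete (reduce) item [A → α .] (dot at the end), and
  - a shift item [B → β . c γ] (dot before a terminal).

Augment with S' → S and build the canonical LR(0) collection (I0 = CLOSURE({[S' → . S]}), then GOTO on every symbol after a dot until no new states appear). It has 9 states:
  I0: { [S → . f B], [S' → . S] }  — shift
  I1: { [S' → S .] }  — accept
  I2: { [B → . X C], [B → . X], [S → . f B], [S → f . B], [X → . S], [X → . id C] }  — shift
  I3: { [S → f B .] }  — reduce
  I4: { [X → S .] }  — reduce
  I5: { [B → X . C], [B → X .], [C → .] }  — 2 reduces
  I6: { [C → .], [X → id . C] }  — reduce
  I7: { [X → id C .] }  — reduce
  I8: { [B → X C .] }  — reduce

No state contains both a complete item and a shift item.

Answer: No shift-reduce conflicts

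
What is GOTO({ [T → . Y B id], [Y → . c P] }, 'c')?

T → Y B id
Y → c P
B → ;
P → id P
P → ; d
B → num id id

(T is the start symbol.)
{ [P → . ; d], [P → . id P], [Y → c . P] }

GOTO(I, 'c') = CLOSURE({ [A → αX.β] : [A → α.Xβ] ∈ I, X = 'c' })

Items with dot before 'c', with the dot advanced:
  [Y → . c P] → [Y → c . P]
Closure of the advanced items:
  [Y → c . P] has the dot before P: add [P → . id P], [P → . ; d]

GOTO = { [P → . ; d], [P → . id P], [Y → c . P] }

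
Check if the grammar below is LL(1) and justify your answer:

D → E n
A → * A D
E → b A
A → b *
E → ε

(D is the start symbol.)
Yes, the grammar is LL(1).

A grammar is LL(1) if for each non-terminal N with multiple productions, the predict sets of those productions are pairwise disjoint, where PREDICT(N → α) = (FIRST(α) \ {ε}) ∪ (FOLLOW(N) if α ⇒* ε).

Relevant sets:
  FOLLOW(E) = { 'n' }

For A:
  PREDICT(A → '*' A D) = { '*' }
  PREDICT(A → b '*') = { 'b' }
For E:
  PREDICT(E → b A) = { 'b' }
  PREDICT(E → ε) = { 'n' }
D has a single production, so nothing to check there.

All predict sets are disjoint. The grammar IS LL(1).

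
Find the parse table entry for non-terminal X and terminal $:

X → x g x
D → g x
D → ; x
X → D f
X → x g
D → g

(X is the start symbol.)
To find M[X, $], we find productions for X where $ is in the predict set (PREDICT(N → α) = (FIRST(α) \ {ε}) ∪ (FOLLOW(N) if α ⇒* ε)).

Relevant sets:
  FIRST(D) = { ';', 'g' }

X → x g x: PREDICT = { 'x' }
X → D f: PREDICT = { ';', 'g' }
X → x g: PREDICT = { 'x' }

M[X, $] is empty (no production applies)

Answer: Empty (error entry)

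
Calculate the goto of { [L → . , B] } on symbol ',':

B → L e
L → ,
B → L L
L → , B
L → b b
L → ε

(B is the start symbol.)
{ [B → . L L], [B → . L e], [L → , . B], [L → . , B], [L → . ,], [L → . b b], [L → .] }

GOTO(I, ',') = CLOSURE({ [A → αX.β] : [A → α.Xβ] ∈ I, X = ',' })

Items with dot before ',', with the dot advanced:
  [L → . , B] → [L → , . B]
Closure of the advanced items:
  [L → , . B] has the dot before B: add [B → . L e], [B → . L L]
  [B → . L e] has the dot before L: add [L → . ,], [L → . , B], [L → . b b], [L → .]

GOTO = { [B → . L L], [B → . L e], [L → , . B], [L → . , B], [L → . ,], [L → . b b], [L → .] }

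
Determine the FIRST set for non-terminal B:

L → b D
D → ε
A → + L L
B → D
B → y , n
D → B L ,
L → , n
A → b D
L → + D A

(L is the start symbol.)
To compute FIRST(B), examine every production with B on the left-hand side, reading each right-hand side left to right until a non-nullable symbol is reached.

FIRST sets of the other non-terminals involved (by the same procedure, iterated to a fixed point):
  FIRST(D) = { '+', ',', 'b', 'y', ε }

From B → D:
  - D is a non-terminal: add FIRST(D) \ {ε} = { '+', ',', 'b', 'y' }
    D is nullable and nothing follows, so the whole right-hand side can vanish: ε ∈ FIRST(B)
From B → y , n:
  - y is a terminal: add 'y' and stop

Collecting: FIRST(B) = { '+', ',', 'b', 'y', ε }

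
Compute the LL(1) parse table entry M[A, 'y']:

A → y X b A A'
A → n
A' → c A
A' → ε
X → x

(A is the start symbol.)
To find M[A, 'y'], we find productions for A where 'y' is in the predict set (PREDICT(N → α) = (FIRST(α) \ {ε}) ∪ (FOLLOW(N) if α ⇒* ε)).

A → y X b A A': PREDICT = { 'y' }
  'y' is in predict set, so this production goes in M[A, 'y']
A → n: PREDICT = { 'n' }

M[A, 'y'] = A → y X b A A'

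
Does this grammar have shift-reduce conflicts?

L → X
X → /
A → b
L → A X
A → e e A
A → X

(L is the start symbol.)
A shift-reduce conflict occurs when an LR(0) state has both:
  - a complete (reduce) item [A → α .] (dot at the end), and
  - a shift item [B → β . c γ] (dot before a terminal).

Augment with L' → L and build the canonical LR(0) collection (I0 = CLOSURE({[L' → . L]}), then GOTO on every symbol after a dot until no new states appear). It has 11 states:
  I0: { [A → . X], [A → . b], [A → . e e A], [L → . A X], [L → . X], [L' → . L], [X → . /] }  — shift
  I1: { [X → / .] }  — reduce
  I2: { [L → A . X], [X → . /] }  — shift
  I3: { [L' → L .] }  — accept
  I4: { [A → X .], [L → X .] }  — 2 reduces
  I5: { [A → b .] }  — reduce
  I6: { [A → e . e A] }  — shift
  I7: { [A → . X], [A → . b], [A → . e e A], [A → e e . A], [X → . /] }  — shift
  I8: { [A → e e A .] }  — reduce
  I9: { [A → X .] }  — reduce
  I10: { [L → A X .] }  — reduce

No state contains both a complete item and a shift item.

Answer: No shift-reduce conflicts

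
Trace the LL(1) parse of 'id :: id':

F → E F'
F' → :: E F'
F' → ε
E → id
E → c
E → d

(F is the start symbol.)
LL(1) parsing maintains a stack (initially the start symbol over $) and the input. At each step: if the stack top is a terminal, match it against the current input token; if it is a non-terminal N, replace it with the RHS of M[N, lookahead] (the unique production whose predict set contains the lookahead).

Stack is shown with the top on the left.

Stack      Input       Action
-----------------------------
F $        id :: id $  output F → E F'
E F' $     id :: id $  output E → id
id F' $    id :: id $  match 'id'
F' $       :: id $     output F' → :: E F'
:: E F' $  :: id $     match '::'
E F' $     id $        output E → id
id F' $    id $        match 'id'
F' $       $           output F' → ε
$          $           accept

The string is accepted.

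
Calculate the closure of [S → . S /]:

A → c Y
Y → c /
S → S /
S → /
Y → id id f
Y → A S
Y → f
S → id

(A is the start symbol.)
{ [S → . /], [S → . S /], [S → . id] }

To compute CLOSURE, for each item [A → α.Bβ] where B is a non-terminal, add [B → .γ] for all productions B → γ; repeat for the newly added items until nothing changes.

Start with: [S → . S /]
  [S → . S /] has the dot before S: add [S → . /], [S → . id]
No further items can be added.

CLOSURE = { [S → . /], [S → . S /], [S → . id] }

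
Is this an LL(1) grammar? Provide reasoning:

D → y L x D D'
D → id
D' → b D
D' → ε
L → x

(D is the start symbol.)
A grammar is LL(1) if for each non-terminal N with multiple productions, the predict sets of those productions are pairwise disjoint, where PREDICT(N → α) = (FIRST(α) \ {ε}) ∪ (FOLLOW(N) if α ⇒* ε).

Relevant sets:
  FOLLOW(D') = { $, 'b' }

For D:
  PREDICT(D → y L x D D') = { 'y' }
  PREDICT(D → id) = { 'id' }
For D':
  PREDICT(D' → b D) = { 'b' }
  PREDICT(D' → ε) = { $, 'b' }
L has a single production, so nothing to check there.

Conflict found: Predict set conflict for D': { 'b' }
The grammar is NOT LL(1).

Answer: No. Predict set conflict for D': { 'b' }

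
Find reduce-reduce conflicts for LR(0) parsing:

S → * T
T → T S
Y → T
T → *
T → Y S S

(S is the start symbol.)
A reduce-reduce conflict occurs when an LR(0) state has two complete items [A → α .] and [B → β .] — both call for a reduction, and with no lookahead the parser cannot choose between them.

Augment with S' → S and build the canonical LR(0) collection (I0 = CLOSURE({[S' → . S]}), then GOTO on every symbol after a dot until no new states appear). It has 9 states:
  I0: { [S → . * T], [S' → . S] }  — shift
  I1: { [S → * . T], [T → . *], [T → . T S], [T → . Y S S], [Y → . T] }  — shift
  I2: { [S' → S .] }  — accept
  I3: { [T → * .] }  — reduce
  I4: { [S → * T .], [S → . * T], [T → T . S], [Y → T .] }  — shift, 2 reduces
  I5: { [S → . * T], [T → Y . S S] }  — shift
  I6: { [S → . * T], [T → Y S . S] }  — shift
  I7: { [T → Y S S .] }  — reduce
  I8: { [T → T S .] }  — reduce

I4 contains complete items [S → * T .], [Y → T .] — reduce-reduce conflict.

Answer: Yes — I4: [S → * T .] vs [Y → T .]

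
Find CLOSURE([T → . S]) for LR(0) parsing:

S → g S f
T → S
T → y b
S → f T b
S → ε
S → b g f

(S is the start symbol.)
To compute CLOSURE, for each item [A → α.Bβ] where B is a non-terminal, add [B → .γ] for all productions B → γ; repeat for the newly added items until nothing changes.

Start with: [T → . S]
  [T → . S] has the dot before S: add [S → . g S f], [S → . f T b], [S → .], [S → . b g f]
No further items can be added.

CLOSURE = { [S → . b g f], [S → . f T b], [S → . g S f], [S → .], [T → . S] }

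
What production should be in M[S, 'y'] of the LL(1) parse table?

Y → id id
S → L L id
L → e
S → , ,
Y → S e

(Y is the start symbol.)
To find M[S, 'y'], we find productions for S where 'y' is in the predict set (PREDICT(N → α) = (FIRST(α) \ {ε}) ∪ (FOLLOW(N) if α ⇒* ε)).

Relevant sets:
  FIRST(L) = { 'e' }

S → L L id: PREDICT = { 'e' }
S → , ,: PREDICT = { ',' }

M[S, 'y'] is empty (no production applies)

Answer: Empty (error entry)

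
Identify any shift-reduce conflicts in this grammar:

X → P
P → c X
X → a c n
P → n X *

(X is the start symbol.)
A shift-reduce conflict occurs when an LR(0) state has both:
  - a complete (reduce) item [A → α .] (dot at the end), and
  - a shift item [B → β . c γ] (dot before a terminal).

Augment with X' → X and build the canonical LR(0) collection (I0 = CLOSURE({[X' → . X]}), then GOTO on every symbol after a dot until no new states appear). It has 11 states:
  I0: { [P → . c X], [P → . n X *], [X → . P], [X → . a c n], [X' → . X] }  — shift
  I1: { [X → P .] }  — reduce
  I2: { [X' → X .] }  — accept
  I3: { [X → a . c n] }  — shift
  I4: { [P → . c X], [P → . n X *], [P → c . X], [X → . P], [X → . a c n] }  — shift
  I5: { [P → . c X], [P → . n X *], [P → n . X *], [X → . P], [X → . a c n] }  — shift
  I6: { [P → n X . *] }  — shift
  I7: { [P → n X * .] }  — reduce
  I8: { [P → c X .] }  — reduce
  I9: { [X → a c . n] }  — shift
  I10: { [X → a c n .] }  — reduce

No state contains both a complete item and a shift item.

Answer: No shift-reduce conflicts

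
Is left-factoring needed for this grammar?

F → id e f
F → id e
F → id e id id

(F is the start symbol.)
Yes, F has productions with common prefix 'id e'

Left-factoring is needed when two productions for the same non-terminal
share a common prefix on the right-hand side.

Productions for F:
  F → id e f
  F → id e
  F → id e id id

Found common prefix 'id e' in productions for F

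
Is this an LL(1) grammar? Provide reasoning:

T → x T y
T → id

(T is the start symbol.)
A grammar is LL(1) if for each non-terminal N with multiple productions, the predict sets of those productions are pairwise disjoint, where PREDICT(N → α) = (FIRST(α) \ {ε}) ∪ (FOLLOW(N) if α ⇒* ε).

For T:
  PREDICT(T → x T y) = { 'x' }
  PREDICT(T → id) = { 'id' }

All predict sets are disjoint. The grammar IS LL(1).

Answer: Yes, the grammar is LL(1).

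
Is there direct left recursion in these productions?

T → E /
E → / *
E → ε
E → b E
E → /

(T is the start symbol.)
No direct left recursion

T → E /: starts with E
E → / *: starts with '/'
E → ε: starts with ε
E → b E: starts with b
E → /: starts with '/'

No direct left recursion found.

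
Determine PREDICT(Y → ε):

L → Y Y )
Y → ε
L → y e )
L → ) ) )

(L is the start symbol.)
PREDICT(Y → ε) = (FIRST(RHS) \ {ε}) ∪ (FOLLOW(Y) if ε ∈ FIRST(RHS), i.e. RHS ⇒* ε)
The right-hand side is ε (FIRST(ε) = { ε }), so the predict set is FOLLOW(Y) = { ')' }
PREDICT(Y → ε) = { ')' }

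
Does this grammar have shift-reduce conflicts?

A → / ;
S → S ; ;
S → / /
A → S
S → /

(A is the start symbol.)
Yes — I1: [S → / .] vs [A → / . ;]; I3: [A → S .] vs [S → S . ; ;]

A shift-reduce conflict occurs when an LR(0) state has both:
  - a complete (reduce) item [A → α .] (dot at the end), and
  - a shift item [B → β . c γ] (dot before a terminal).

Augment with A' → A and build the canonical LR(0) collection (I0 = CLOSURE({[A' → . A]}), then GOTO on every symbol after a dot until no new states appear). It has 8 states:
  I0: { [A → . / ;], [A → . S], [A' → . A], [S → . / /], [S → . /], [S → . S ; ;] }  — shift
  I1: { [A → / . ;], [S → / . /], [S → / .] }  — shift, reduce
  I2: { [A' → A .] }  — accept
  I3: { [A → S .], [S → S . ; ;] }  — shift, reduce
  I4: { [S → S ; . ;] }  — shift
  I5: { [S → S ; ; .] }  — reduce
  I6: { [S → / / .] }  — reduce
  I7: { [A → / ; .] }  — reduce

I1 contains reduce item [S → / .] and shift items [A → / . ;], [S → / . /] — shift-reduce conflict.
I3 contains reduce item [A → S .] and shift item [S → S . ; ;] — shift-reduce conflict.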